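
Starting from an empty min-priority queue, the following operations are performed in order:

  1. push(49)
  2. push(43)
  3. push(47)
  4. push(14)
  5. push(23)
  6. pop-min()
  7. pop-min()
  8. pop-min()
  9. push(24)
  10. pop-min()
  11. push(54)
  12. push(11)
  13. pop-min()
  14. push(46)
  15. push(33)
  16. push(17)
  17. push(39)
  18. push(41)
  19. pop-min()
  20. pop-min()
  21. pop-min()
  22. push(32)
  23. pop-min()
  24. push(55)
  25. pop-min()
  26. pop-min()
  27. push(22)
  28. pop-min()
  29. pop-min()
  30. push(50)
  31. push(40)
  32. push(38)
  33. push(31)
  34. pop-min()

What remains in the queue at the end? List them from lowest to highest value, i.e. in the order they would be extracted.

insert 49 → {49}
insert 43 → {43, 49}
insert 47 → {43, 47, 49}
insert 14 → {14, 43, 47, 49}
insert 23 → {14, 23, 43, 47, 49}
pop-min → 14; now {23, 43, 47, 49}
pop-min → 23; now {43, 47, 49}
pop-min → 43; now {47, 49}
insert 24 → {24, 47, 49}
pop-min → 24; now {47, 49}
insert 54 → {47, 49, 54}
insert 11 → {11, 47, 49, 54}
pop-min → 11; now {47, 49, 54}
insert 46 → {46, 47, 49, 54}
insert 33 → {33, 46, 47, 49, 54}
insert 17 → {17, 33, 46, 47, 49, 54}
insert 39 → {17, 33, 39, 46, 47, 49, 54}
insert 41 → {17, 33, 39, 41, 46, 47, 49, 54}
pop-min → 17; now {33, 39, 41, 46, 47, 49, 54}
pop-min → 33; now {39, 41, 46, 47, 49, 54}
pop-min → 39; now {41, 46, 47, 49, 54}
insert 32 → {32, 41, 46, 47, 49, 54}
pop-min → 32; now {41, 46, 47, 49, 54}
insert 55 → {41, 46, 47, 49, 54, 55}
pop-min → 41; now {46, 47, 49, 54, 55}
pop-min → 46; now {47, 49, 54, 55}
insert 22 → {22, 47, 49, 54, 55}
pop-min → 22; now {47, 49, 54, 55}
pop-min → 47; now {49, 54, 55}
insert 50 → {49, 50, 54, 55}
insert 40 → {40, 49, 50, 54, 55}
insert 38 → {38, 40, 49, 50, 54, 55}
insert 31 → {31, 38, 40, 49, 50, 54, 55}
pop-min → 31; now {38, 40, 49, 50, 54, 55}

38 → 40 → 49 → 50 → 54 → 55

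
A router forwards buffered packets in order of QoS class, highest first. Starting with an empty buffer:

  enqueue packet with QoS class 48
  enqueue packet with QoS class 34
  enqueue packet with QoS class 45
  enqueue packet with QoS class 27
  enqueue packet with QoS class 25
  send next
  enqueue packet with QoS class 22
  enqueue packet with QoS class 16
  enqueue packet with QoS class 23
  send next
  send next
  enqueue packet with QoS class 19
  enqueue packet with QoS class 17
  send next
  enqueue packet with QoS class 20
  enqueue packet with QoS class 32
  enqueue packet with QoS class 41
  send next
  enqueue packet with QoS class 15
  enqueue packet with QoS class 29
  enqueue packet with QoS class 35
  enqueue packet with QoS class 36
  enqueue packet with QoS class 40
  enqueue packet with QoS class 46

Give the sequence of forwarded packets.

48, 45, 34, 27, 41

insert 48 → {48}
insert 34 → {48, 34}
insert 45 → {48, 45, 34}
insert 27 → {48, 45, 34, 27}
insert 25 → {48, 45, 34, 27, 25}
send next → 48; now {45, 34, 27, 25}
insert 22 → {45, 34, 27, 25, 22}
insert 16 → {45, 34, 27, 25, 22, 16}
insert 23 → {45, 34, 27, 25, 23, 22, 16}
send next → 45; now {34, 27, 25, 23, 22, 16}
send next → 34; now {27, 25, 23, 22, 16}
insert 19 → {27, 25, 23, 22, 19, 16}
insert 17 → {27, 25, 23, 22, 19, 17, 16}
send next → 27; now {25, 23, 22, 19, 17, 16}
insert 20 → {25, 23, 22, 20, 19, 17, 16}
insert 32 → {32, 25, 23, 22, 20, 19, 17, 16}
insert 41 → {41, 32, 25, 23, 22, 20, 19, 17, 16}
send next → 41; now {32, 25, 23, 22, 20, 19, 17, 16}
insert 15 → {32, 25, 23, 22, 20, 19, 17, 16, 15}
insert 29 → {32, 29, 25, 23, 22, 20, 19, 17, 16, 15}
insert 35 → {35, 32, 29, 25, 23, 22, 20, 19, 17, 16, 15}
insert 36 → {36, 35, 32, 29, 25, 23, 22, 20, 19, 17, 16, 15}
insert 40 → {40, 36, 35, 32, 29, 25, 23, 22, 20, 19, 17, 16, 15}
insert 46 → {46, 40, 36, 35, 32, 29, 25, 23, 22, 20, 19, 17, 16, 15}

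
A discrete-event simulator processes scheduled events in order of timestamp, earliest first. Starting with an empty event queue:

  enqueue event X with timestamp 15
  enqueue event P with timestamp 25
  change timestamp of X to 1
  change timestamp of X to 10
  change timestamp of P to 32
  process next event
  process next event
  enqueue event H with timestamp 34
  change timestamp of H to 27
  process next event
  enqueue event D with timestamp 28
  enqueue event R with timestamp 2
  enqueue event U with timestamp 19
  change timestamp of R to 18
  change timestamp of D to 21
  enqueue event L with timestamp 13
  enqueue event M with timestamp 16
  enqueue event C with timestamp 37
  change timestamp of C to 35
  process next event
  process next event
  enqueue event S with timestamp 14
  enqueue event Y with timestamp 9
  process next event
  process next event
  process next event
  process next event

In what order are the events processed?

[X, P, H, L, M, Y, S, R, U]

add X (timestamp 15) → {X:15}
add P (timestamp 25) → {X:15, P:25}
update X to timestamp 1 → {X:1, P:25}
update X to timestamp 10 → {X:10, P:25}
update P to timestamp 32 → {X:10, P:32}
process next event → X; now {P:32}
process next event → P; now {}
add H (timestamp 34) → {H:34}
update H to timestamp 27 → {H:27}
process next event → H; now {}
add D (timestamp 28) → {D:28}
add R (timestamp 2) → {R:2, D:28}
add U (timestamp 19) → {R:2, U:19, D:28}
update R to timestamp 18 → {R:18, U:19, D:28}
update D to timestamp 21 → {R:18, U:19, D:21}
add L (timestamp 13) → {L:13, R:18, U:19, D:21}
add M (timestamp 16) → {L:13, M:16, R:18, U:19, D:21}
add C (timestamp 37) → {L:13, M:16, R:18, U:19, D:21, C:37}
update C to timestamp 35 → {L:13, M:16, R:18, U:19, D:21, C:35}
process next event → L; now {M:16, R:18, U:19, D:21, C:35}
process next event → M; now {R:18, U:19, D:21, C:35}
add S (timestamp 14) → {S:14, R:18, U:19, D:21, C:35}
add Y (timestamp 9) → {Y:9, S:14, R:18, U:19, D:21, C:35}
process next event → Y; now {S:14, R:18, U:19, D:21, C:35}
process next event → S; now {R:18, U:19, D:21, C:35}
process next event → R; now {U:19, D:21, C:35}
process next event → U; now {D:21, C:35}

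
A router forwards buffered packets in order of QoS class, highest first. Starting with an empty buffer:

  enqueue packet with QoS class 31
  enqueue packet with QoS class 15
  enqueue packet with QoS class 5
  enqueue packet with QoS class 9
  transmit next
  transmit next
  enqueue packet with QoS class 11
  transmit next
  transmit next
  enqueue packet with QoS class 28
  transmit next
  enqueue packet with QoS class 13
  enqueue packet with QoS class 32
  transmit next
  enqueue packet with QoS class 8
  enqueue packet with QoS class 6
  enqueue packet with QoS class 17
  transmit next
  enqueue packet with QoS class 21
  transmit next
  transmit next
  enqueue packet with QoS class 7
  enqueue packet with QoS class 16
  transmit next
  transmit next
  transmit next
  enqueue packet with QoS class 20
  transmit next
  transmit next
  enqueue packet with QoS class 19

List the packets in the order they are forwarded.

[31, 15, 11, 9, 28, 32, 17, 21, 13, 16, 8, 7, 20, 6]

insert 31 → {31}
insert 15 → {31, 15}
insert 5 → {31, 15, 5}
insert 9 → {31, 15, 9, 5}
transmit next → 31; now {15, 9, 5}
transmit next → 15; now {9, 5}
insert 11 → {11, 9, 5}
transmit next → 11; now {9, 5}
transmit next → 9; now {5}
insert 28 → {28, 5}
transmit next → 28; now {5}
insert 13 → {13, 5}
insert 32 → {32, 13, 5}
transmit next → 32; now {13, 5}
insert 8 → {13, 8, 5}
insert 6 → {13, 8, 6, 5}
insert 17 → {17, 13, 8, 6, 5}
transmit next → 17; now {13, 8, 6, 5}
insert 21 → {21, 13, 8, 6, 5}
transmit next → 21; now {13, 8, 6, 5}
transmit next → 13; now {8, 6, 5}
insert 7 → {8, 7, 6, 5}
insert 16 → {16, 8, 7, 6, 5}
transmit next → 16; now {8, 7, 6, 5}
transmit next → 8; now {7, 6, 5}
transmit next → 7; now {6, 5}
insert 20 → {20, 6, 5}
transmit next → 20; now {6, 5}
transmit next → 6; now {5}
insert 19 → {19, 5}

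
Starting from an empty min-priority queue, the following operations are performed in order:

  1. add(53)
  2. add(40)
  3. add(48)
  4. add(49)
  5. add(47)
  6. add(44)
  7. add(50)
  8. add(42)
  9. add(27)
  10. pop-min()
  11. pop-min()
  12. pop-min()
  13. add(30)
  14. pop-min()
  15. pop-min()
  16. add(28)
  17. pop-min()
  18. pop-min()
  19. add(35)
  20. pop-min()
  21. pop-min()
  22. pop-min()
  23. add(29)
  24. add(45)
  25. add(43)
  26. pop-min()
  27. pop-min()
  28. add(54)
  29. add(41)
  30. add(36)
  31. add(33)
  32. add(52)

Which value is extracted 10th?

insert 53 → {53}
insert 40 → {40, 53}
insert 48 → {40, 48, 53}
insert 49 → {40, 48, 49, 53}
insert 47 → {40, 47, 48, 49, 53}
insert 44 → {40, 44, 47, 48, 49, 53}
insert 50 → {40, 44, 47, 48, 49, 50, 53}
insert 42 → {40, 42, 44, 47, 48, 49, 50, 53}
insert 27 → {27, 40, 42, 44, 47, 48, 49, 50, 53}
pop-min → 27; now {40, 42, 44, 47, 48, 49, 50, 53}
pop-min → 40; now {42, 44, 47, 48, 49, 50, 53}
pop-min → 42; now {44, 47, 48, 49, 50, 53}
insert 30 → {30, 44, 47, 48, 49, 50, 53}
pop-min → 30; now {44, 47, 48, 49, 50, 53}
pop-min → 44; now {47, 48, 49, 50, 53}
insert 28 → {28, 47, 48, 49, 50, 53}
pop-min → 28; now {47, 48, 49, 50, 53}
pop-min → 47; now {48, 49, 50, 53}
insert 35 → {35, 48, 49, 50, 53}
pop-min → 35; now {48, 49, 50, 53}
pop-min → 48; now {49, 50, 53}
pop-min → 49; now {50, 53}
insert 29 → {29, 50, 53}
insert 45 → {29, 45, 50, 53}
insert 43 → {29, 43, 45, 50, 53}
pop-min → 29; now {43, 45, 50, 53}
pop-min → 43; now {45, 50, 53}
insert 54 → {45, 50, 53, 54}
insert 41 → {41, 45, 50, 53, 54}
insert 36 → {36, 41, 45, 50, 53, 54}
insert 33 → {33, 36, 41, 45, 50, 53, 54}
insert 52 → {33, 36, 41, 45, 50, 52, 53, 54}

49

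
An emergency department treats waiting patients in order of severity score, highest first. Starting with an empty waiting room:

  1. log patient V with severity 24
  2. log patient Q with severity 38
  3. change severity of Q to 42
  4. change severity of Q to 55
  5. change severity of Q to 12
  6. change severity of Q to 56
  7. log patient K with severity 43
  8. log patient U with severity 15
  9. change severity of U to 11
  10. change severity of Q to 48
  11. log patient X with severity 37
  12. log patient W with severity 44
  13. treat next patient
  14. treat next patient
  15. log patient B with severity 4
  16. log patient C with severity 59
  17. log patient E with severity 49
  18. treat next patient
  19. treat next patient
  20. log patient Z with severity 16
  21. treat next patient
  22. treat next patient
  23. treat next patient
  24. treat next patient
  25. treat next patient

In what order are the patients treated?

add V (severity 24) → {V:24}
add Q (severity 38) → {Q:38, V:24}
update Q to severity 42 → {Q:42, V:24}
update Q to severity 55 → {Q:55, V:24}
update Q to severity 12 → {V:24, Q:12}
update Q to severity 56 → {Q:56, V:24}
add K (severity 43) → {Q:56, K:43, V:24}
add U (severity 15) → {Q:56, K:43, V:24, U:15}
update U to severity 11 → {Q:56, K:43, V:24, U:11}
update Q to severity 48 → {Q:48, K:43, V:24, U:11}
add X (severity 37) → {Q:48, K:43, X:37, V:24, U:11}
add W (severity 44) → {Q:48, W:44, K:43, X:37, V:24, U:11}
treat next patient → Q; now {W:44, K:43, X:37, V:24, U:11}
treat next patient → W; now {K:43, X:37, V:24, U:11}
add B (severity 4) → {K:43, X:37, V:24, U:11, B:4}
add C (severity 59) → {C:59, K:43, X:37, V:24, U:11, B:4}
add E (severity 49) → {C:59, E:49, K:43, X:37, V:24, U:11, B:4}
treat next patient → C; now {E:49, K:43, X:37, V:24, U:11, B:4}
treat next patient → E; now {K:43, X:37, V:24, U:11, B:4}
add Z (severity 16) → {K:43, X:37, V:24, Z:16, U:11, B:4}
treat next patient → K; now {X:37, V:24, Z:16, U:11, B:4}
treat next patient → X; now {V:24, Z:16, U:11, B:4}
treat next patient → V; now {Z:16, U:11, B:4}
treat next patient → Z; now {U:11, B:4}
treat next patient → U; now {B:4}

Q, W, C, E, K, X, V, Z, U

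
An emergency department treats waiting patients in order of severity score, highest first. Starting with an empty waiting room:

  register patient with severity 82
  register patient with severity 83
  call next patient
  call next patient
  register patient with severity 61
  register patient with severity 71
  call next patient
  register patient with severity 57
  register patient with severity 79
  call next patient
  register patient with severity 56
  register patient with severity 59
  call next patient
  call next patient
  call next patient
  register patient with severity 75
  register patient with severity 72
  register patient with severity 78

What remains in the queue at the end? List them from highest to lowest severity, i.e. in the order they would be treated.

78 → 75 → 72 → 56

insert 82 → {82}
insert 83 → {83, 82}
call next patient → 83; now {82}
call next patient → 82; now {}
insert 61 → {61}
insert 71 → {71, 61}
call next patient → 71; now {61}
insert 57 → {61, 57}
insert 79 → {79, 61, 57}
call next patient → 79; now {61, 57}
insert 56 → {61, 57, 56}
insert 59 → {61, 59, 57, 56}
call next patient → 61; now {59, 57, 56}
call next patient → 59; now {57, 56}
call next patient → 57; now {56}
insert 75 → {75, 56}
insert 72 → {75, 72, 56}
insert 78 → {78, 75, 72, 56}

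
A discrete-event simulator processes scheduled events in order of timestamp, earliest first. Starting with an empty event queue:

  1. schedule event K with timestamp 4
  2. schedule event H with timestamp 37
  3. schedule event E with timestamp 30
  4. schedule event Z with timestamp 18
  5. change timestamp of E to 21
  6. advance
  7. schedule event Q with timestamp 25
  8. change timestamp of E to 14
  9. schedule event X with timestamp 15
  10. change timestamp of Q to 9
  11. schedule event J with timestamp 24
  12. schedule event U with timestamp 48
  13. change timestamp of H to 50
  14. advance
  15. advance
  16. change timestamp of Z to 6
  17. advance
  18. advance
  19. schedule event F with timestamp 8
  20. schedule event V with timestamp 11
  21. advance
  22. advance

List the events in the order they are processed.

K, Q, E, Z, X, F, V

add K (timestamp 4) → {K:4}
add H (timestamp 37) → {K:4, H:37}
add E (timestamp 30) → {K:4, E:30, H:37}
add Z (timestamp 18) → {K:4, Z:18, E:30, H:37}
update E to timestamp 21 → {K:4, Z:18, E:21, H:37}
advance → K; now {Z:18, E:21, H:37}
add Q (timestamp 25) → {Z:18, E:21, Q:25, H:37}
update E to timestamp 14 → {E:14, Z:18, Q:25, H:37}
add X (timestamp 15) → {E:14, X:15, Z:18, Q:25, H:37}
update Q to timestamp 9 → {Q:9, E:14, X:15, Z:18, H:37}
add J (timestamp 24) → {Q:9, E:14, X:15, Z:18, J:24, H:37}
add U (timestamp 48) → {Q:9, E:14, X:15, Z:18, J:24, H:37, U:48}
update H to timestamp 50 → {Q:9, E:14, X:15, Z:18, J:24, U:48, H:50}
advance → Q; now {E:14, X:15, Z:18, J:24, U:48, H:50}
advance → E; now {X:15, Z:18, J:24, U:48, H:50}
update Z to timestamp 6 → {Z:6, X:15, J:24, U:48, H:50}
advance → Z; now {X:15, J:24, U:48, H:50}
advance → X; now {J:24, U:48, H:50}
add F (timestamp 8) → {F:8, J:24, U:48, H:50}
add V (timestamp 11) → {F:8, V:11, J:24, U:48, H:50}
advance → F; now {V:11, J:24, U:48, H:50}
advance → V; now {J:24, U:48, H:50}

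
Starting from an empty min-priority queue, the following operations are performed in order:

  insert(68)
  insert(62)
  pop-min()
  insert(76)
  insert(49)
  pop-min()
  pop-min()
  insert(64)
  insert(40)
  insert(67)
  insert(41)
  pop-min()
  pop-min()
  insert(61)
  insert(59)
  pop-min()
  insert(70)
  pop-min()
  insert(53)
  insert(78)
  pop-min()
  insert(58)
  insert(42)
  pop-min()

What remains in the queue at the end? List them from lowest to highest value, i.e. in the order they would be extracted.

[58, 64, 67, 70, 76, 78]

insert 68 → {68}
insert 62 → {62, 68}
pop-min → 62; now {68}
insert 76 → {68, 76}
insert 49 → {49, 68, 76}
pop-min → 49; now {68, 76}
pop-min → 68; now {76}
insert 64 → {64, 76}
insert 40 → {40, 64, 76}
insert 67 → {40, 64, 67, 76}
insert 41 → {40, 41, 64, 67, 76}
pop-min → 40; now {41, 64, 67, 76}
pop-min → 41; now {64, 67, 76}
insert 61 → {61, 64, 67, 76}
insert 59 → {59, 61, 64, 67, 76}
pop-min → 59; now {61, 64, 67, 76}
insert 70 → {61, 64, 67, 70, 76}
pop-min → 61; now {64, 67, 70, 76}
insert 53 → {53, 64, 67, 70, 76}
insert 78 → {53, 64, 67, 70, 76, 78}
pop-min → 53; now {64, 67, 70, 76, 78}
insert 58 → {58, 64, 67, 70, 76, 78}
insert 42 → {42, 58, 64, 67, 70, 76, 78}
pop-min → 42; now {58, 64, 67, 70, 76, 78}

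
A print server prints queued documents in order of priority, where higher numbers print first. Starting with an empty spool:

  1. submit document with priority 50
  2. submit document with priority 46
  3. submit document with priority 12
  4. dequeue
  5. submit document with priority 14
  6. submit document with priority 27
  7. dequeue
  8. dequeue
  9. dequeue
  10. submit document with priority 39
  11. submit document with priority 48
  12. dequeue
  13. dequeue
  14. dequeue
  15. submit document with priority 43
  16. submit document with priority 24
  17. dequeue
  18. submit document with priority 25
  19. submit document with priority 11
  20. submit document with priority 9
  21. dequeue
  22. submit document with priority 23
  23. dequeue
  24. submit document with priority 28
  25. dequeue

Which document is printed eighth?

43

insert 50 → {50}
insert 46 → {50, 46}
insert 12 → {50, 46, 12}
dequeue → 50; now {46, 12}
insert 14 → {46, 14, 12}
insert 27 → {46, 27, 14, 12}
dequeue → 46; now {27, 14, 12}
dequeue → 27; now {14, 12}
dequeue → 14; now {12}
insert 39 → {39, 12}
insert 48 → {48, 39, 12}
dequeue → 48; now {39, 12}
dequeue → 39; now {12}
dequeue → 12; now {}
insert 43 → {43}
insert 24 → {43, 24}
dequeue → 43; now {24}
insert 25 → {25, 24}
insert 11 → {25, 24, 11}
insert 9 → {25, 24, 11, 9}
dequeue → 25; now {24, 11, 9}
insert 23 → {24, 23, 11, 9}
dequeue → 24; now {23, 11, 9}
insert 28 → {28, 23, 11, 9}
dequeue → 28; now {23, 11, 9}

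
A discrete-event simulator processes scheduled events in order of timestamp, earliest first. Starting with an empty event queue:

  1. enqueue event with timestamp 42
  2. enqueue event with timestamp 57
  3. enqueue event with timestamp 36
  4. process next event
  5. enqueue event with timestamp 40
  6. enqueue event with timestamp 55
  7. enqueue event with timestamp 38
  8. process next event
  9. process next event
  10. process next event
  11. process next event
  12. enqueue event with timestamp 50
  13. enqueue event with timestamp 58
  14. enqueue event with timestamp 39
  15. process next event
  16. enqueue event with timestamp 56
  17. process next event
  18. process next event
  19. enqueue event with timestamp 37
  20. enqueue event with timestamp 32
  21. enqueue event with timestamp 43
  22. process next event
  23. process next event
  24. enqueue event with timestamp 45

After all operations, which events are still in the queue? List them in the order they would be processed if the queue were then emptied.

insert 42 → {42}
insert 57 → {42, 57}
insert 36 → {36, 42, 57}
process next event → 36; now {42, 57}
insert 40 → {40, 42, 57}
insert 55 → {40, 42, 55, 57}
insert 38 → {38, 40, 42, 55, 57}
process next event → 38; now {40, 42, 55, 57}
process next event → 40; now {42, 55, 57}
process next event → 42; now {55, 57}
process next event → 55; now {57}
insert 50 → {50, 57}
insert 58 → {50, 57, 58}
insert 39 → {39, 50, 57, 58}
process next event → 39; now {50, 57, 58}
insert 56 → {50, 56, 57, 58}
process next event → 50; now {56, 57, 58}
process next event → 56; now {57, 58}
insert 37 → {37, 57, 58}
insert 32 → {32, 37, 57, 58}
insert 43 → {32, 37, 43, 57, 58}
process next event → 32; now {37, 43, 57, 58}
process next event → 37; now {43, 57, 58}
insert 45 → {43, 45, 57, 58}

43, 45, 57, 58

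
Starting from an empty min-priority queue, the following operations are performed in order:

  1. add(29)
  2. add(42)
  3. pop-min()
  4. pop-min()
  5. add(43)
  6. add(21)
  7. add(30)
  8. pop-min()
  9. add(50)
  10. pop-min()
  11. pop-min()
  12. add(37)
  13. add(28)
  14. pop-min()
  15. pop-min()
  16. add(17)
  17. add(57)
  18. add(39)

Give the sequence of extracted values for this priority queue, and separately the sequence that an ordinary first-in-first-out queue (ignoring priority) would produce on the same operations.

insert 29 → {29}
insert 42 → {29, 42}
pop-min → 29; now {42}
pop-min → 42; now {}
insert 43 → {43}
insert 21 → {21, 43}
insert 30 → {21, 30, 43}
pop-min → 21; now {30, 43}
insert 50 → {30, 43, 50}
pop-min → 30; now {43, 50}
pop-min → 43; now {50}
insert 37 → {37, 50}
insert 28 → {28, 37, 50}
pop-min → 28; now {37, 50}
pop-min → 37; now {50}
insert 17 → {17, 50}
insert 57 → {17, 50, 57}
insert 39 → {17, 39, 50, 57}

priority queue: 29, 42, 21, 30, 43, 28, 37; FIFO queue: 29, 42, 43, 21, 30, 50, 37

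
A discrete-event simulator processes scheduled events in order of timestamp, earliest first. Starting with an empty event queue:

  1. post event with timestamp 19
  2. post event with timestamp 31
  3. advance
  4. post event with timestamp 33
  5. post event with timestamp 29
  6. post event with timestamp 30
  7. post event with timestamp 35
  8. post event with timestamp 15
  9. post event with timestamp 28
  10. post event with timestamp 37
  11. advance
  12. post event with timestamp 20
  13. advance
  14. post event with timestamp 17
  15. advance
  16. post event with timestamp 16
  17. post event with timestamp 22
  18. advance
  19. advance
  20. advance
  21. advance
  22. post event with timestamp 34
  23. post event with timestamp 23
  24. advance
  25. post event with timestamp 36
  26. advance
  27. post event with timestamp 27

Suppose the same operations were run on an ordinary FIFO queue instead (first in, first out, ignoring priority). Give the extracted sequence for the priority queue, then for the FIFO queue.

priority queue: 19 → 15 → 20 → 17 → 16 → 22 → 28 → 29 → 23 → 30; FIFO queue: 19, 31, 33, 29, 30, 35, 15, 28, 37, 20

insert 19 → {19}
insert 31 → {19, 31}
advance → 19; now {31}
insert 33 → {31, 33}
insert 29 → {29, 31, 33}
insert 30 → {29, 30, 31, 33}
insert 35 → {29, 30, 31, 33, 35}
insert 15 → {15, 29, 30, 31, 33, 35}
insert 28 → {15, 28, 29, 30, 31, 33, 35}
insert 37 → {15, 28, 29, 30, 31, 33, 35, 37}
advance → 15; now {28, 29, 30, 31, 33, 35, 37}
insert 20 → {20, 28, 29, 30, 31, 33, 35, 37}
advance → 20; now {28, 29, 30, 31, 33, 35, 37}
insert 17 → {17, 28, 29, 30, 31, 33, 35, 37}
advance → 17; now {28, 29, 30, 31, 33, 35, 37}
insert 16 → {16, 28, 29, 30, 31, 33, 35, 37}
insert 22 → {16, 22, 28, 29, 30, 31, 33, 35, 37}
advance → 16; now {22, 28, 29, 30, 31, 33, 35, 37}
advance → 22; now {28, 29, 30, 31, 33, 35, 37}
advance → 28; now {29, 30, 31, 33, 35, 37}
advance → 29; now {30, 31, 33, 35, 37}
insert 34 → {30, 31, 33, 34, 35, 37}
insert 23 → {23, 30, 31, 33, 34, 35, 37}
advance → 23; now {30, 31, 33, 34, 35, 37}
insert 36 → {30, 31, 33, 34, 35, 36, 37}
advance → 30; now {31, 33, 34, 35, 36, 37}
insert 27 → {27, 31, 33, 34, 35, 36, 37}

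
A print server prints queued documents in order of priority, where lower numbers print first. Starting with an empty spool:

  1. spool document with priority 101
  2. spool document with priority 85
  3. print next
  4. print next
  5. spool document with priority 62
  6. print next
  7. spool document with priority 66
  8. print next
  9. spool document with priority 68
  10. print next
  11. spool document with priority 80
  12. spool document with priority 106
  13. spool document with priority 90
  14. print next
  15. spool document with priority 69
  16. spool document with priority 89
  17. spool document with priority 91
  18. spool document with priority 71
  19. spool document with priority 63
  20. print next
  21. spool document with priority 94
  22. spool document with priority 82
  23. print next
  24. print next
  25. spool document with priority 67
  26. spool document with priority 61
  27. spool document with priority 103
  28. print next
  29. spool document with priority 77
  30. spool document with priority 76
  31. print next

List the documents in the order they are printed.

insert 101 → {101}
insert 85 → {85, 101}
print next → 85; now {101}
print next → 101; now {}
insert 62 → {62}
print next → 62; now {}
insert 66 → {66}
print next → 66; now {}
insert 68 → {68}
print next → 68; now {}
insert 80 → {80}
insert 106 → {80, 106}
insert 90 → {80, 90, 106}
print next → 80; now {90, 106}
insert 69 → {69, 90, 106}
insert 89 → {69, 89, 90, 106}
insert 91 → {69, 89, 90, 91, 106}
insert 71 → {69, 71, 89, 90, 91, 106}
insert 63 → {63, 69, 71, 89, 90, 91, 106}
print next → 63; now {69, 71, 89, 90, 91, 106}
insert 94 → {69, 71, 89, 90, 91, 94, 106}
insert 82 → {69, 71, 82, 89, 90, 91, 94, 106}
print next → 69; now {71, 82, 89, 90, 91, 94, 106}
print next → 71; now {82, 89, 90, 91, 94, 106}
insert 67 → {67, 82, 89, 90, 91, 94, 106}
insert 61 → {61, 67, 82, 89, 90, 91, 94, 106}
insert 103 → {61, 67, 82, 89, 90, 91, 94, 103, 106}
print next → 61; now {67, 82, 89, 90, 91, 94, 103, 106}
insert 77 → {67, 77, 82, 89, 90, 91, 94, 103, 106}
insert 76 → {67, 76, 77, 82, 89, 90, 91, 94, 103, 106}
print next → 67; now {76, 77, 82, 89, 90, 91, 94, 103, 106}

85 → 101 → 62 → 66 → 68 → 80 → 63 → 69 → 71 → 61 → 67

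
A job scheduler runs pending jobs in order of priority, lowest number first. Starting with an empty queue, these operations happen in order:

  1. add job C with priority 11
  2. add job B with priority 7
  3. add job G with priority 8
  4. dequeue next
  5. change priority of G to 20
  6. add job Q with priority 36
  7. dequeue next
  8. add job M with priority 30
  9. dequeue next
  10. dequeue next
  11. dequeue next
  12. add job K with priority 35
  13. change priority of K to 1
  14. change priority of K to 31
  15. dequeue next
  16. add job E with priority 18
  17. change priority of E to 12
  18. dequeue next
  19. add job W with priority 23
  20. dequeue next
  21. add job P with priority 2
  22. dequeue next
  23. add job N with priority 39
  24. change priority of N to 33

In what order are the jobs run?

add C (priority 11) → {C:11}
add B (priority 7) → {B:7, C:11}
add G (priority 8) → {B:7, G:8, C:11}
dequeue next → B; now {G:8, C:11}
update G to priority 20 → {C:11, G:20}
add Q (priority 36) → {C:11, G:20, Q:36}
dequeue next → C; now {G:20, Q:36}
add M (priority 30) → {G:20, M:30, Q:36}
dequeue next → G; now {M:30, Q:36}
dequeue next → M; now {Q:36}
dequeue next → Q; now {}
add K (priority 35) → {K:35}
update K to priority 1 → {K:1}
update K to priority 31 → {K:31}
dequeue next → K; now {}
add E (priority 18) → {E:18}
update E to priority 12 → {E:12}
dequeue next → E; now {}
add W (priority 23) → {W:23}
dequeue next → W; now {}
add P (priority 2) → {P:2}
dequeue next → P; now {}
add N (priority 39) → {N:39}
update N to priority 33 → {N:33}

B → C → G → M → Q → K → E → W → P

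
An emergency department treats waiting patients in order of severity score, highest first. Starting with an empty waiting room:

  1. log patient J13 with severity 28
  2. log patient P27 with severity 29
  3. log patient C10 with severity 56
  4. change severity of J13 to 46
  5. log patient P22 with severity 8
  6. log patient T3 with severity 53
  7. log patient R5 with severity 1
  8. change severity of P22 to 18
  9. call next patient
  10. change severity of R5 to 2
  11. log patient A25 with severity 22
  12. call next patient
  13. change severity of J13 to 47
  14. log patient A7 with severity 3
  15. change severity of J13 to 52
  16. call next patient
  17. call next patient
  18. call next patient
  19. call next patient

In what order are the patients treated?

add J13 (severity 28) → {J13:28}
add P27 (severity 29) → {P27:29, J13:28}
add C10 (severity 56) → {C10:56, P27:29, J13:28}
update J13 to severity 46 → {C10:56, J13:46, P27:29}
add P22 (severity 8) → {C10:56, J13:46, P27:29, P22:8}
add T3 (severity 53) → {C10:56, T3:53, J13:46, P27:29, P22:8}
add R5 (severity 1) → {C10:56, T3:53, J13:46, P27:29, P22:8, R5:1}
update P22 to severity 18 → {C10:56, T3:53, J13:46, P27:29, P22:18, R5:1}
call next patient → C10; now {T3:53, J13:46, P27:29, P22:18, R5:1}
update R5 to severity 2 → {T3:53, J13:46, P27:29, P22:18, R5:2}
add A25 (severity 22) → {T3:53, J13:46, P27:29, A25:22, P22:18, R5:2}
call next patient → T3; now {J13:46, P27:29, A25:22, P22:18, R5:2}
update J13 to severity 47 → {J13:47, P27:29, A25:22, P22:18, R5:2}
add A7 (severity 3) → {J13:47, P27:29, A25:22, P22:18, A7:3, R5:2}
update J13 to severity 52 → {J13:52, P27:29, A25:22, P22:18, A7:3, R5:2}
call next patient → J13; now {P27:29, A25:22, P22:18, A7:3, R5:2}
call next patient → P27; now {A25:22, P22:18, A7:3, R5:2}
call next patient → A25; now {P22:18, A7:3, R5:2}
call next patient → P22; now {A7:3, R5:2}

C10 → T3 → J13 → P27 → A25 → P22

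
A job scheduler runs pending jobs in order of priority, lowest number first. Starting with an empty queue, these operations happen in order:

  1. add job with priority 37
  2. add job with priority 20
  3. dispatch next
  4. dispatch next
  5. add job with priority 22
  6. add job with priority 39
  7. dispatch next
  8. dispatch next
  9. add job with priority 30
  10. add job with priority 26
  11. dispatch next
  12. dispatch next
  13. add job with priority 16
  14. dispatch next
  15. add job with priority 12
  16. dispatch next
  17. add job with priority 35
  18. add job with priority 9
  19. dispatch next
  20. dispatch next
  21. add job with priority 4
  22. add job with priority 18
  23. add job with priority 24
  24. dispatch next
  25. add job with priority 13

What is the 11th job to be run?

insert 37 → {37}
insert 20 → {20, 37}
dispatch next → 20; now {37}
dispatch next → 37; now {}
insert 22 → {22}
insert 39 → {22, 39}
dispatch next → 22; now {39}
dispatch next → 39; now {}
insert 30 → {30}
insert 26 → {26, 30}
dispatch next → 26; now {30}
dispatch next → 30; now {}
insert 16 → {16}
dispatch next → 16; now {}
insert 12 → {12}
dispatch next → 12; now {}
insert 35 → {35}
insert 9 → {9, 35}
dispatch next → 9; now {35}
dispatch next → 35; now {}
insert 4 → {4}
insert 18 → {4, 18}
insert 24 → {4, 18, 24}
dispatch next → 4; now {18, 24}
insert 13 → {13, 18, 24}

4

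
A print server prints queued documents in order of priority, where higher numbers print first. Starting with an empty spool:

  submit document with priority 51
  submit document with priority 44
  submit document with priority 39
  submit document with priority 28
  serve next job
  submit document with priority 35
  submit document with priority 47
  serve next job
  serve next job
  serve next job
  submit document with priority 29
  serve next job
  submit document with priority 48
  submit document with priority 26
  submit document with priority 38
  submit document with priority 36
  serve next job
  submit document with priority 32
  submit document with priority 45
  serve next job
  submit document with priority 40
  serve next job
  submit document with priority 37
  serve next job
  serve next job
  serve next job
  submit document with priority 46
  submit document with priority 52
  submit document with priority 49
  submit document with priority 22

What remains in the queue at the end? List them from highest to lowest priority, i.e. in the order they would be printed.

insert 51 → {51}
insert 44 → {51, 44}
insert 39 → {51, 44, 39}
insert 28 → {51, 44, 39, 28}
serve next job → 51; now {44, 39, 28}
insert 35 → {44, 39, 35, 28}
insert 47 → {47, 44, 39, 35, 28}
serve next job → 47; now {44, 39, 35, 28}
serve next job → 44; now {39, 35, 28}
serve next job → 39; now {35, 28}
insert 29 → {35, 29, 28}
serve next job → 35; now {29, 28}
insert 48 → {48, 29, 28}
insert 26 → {48, 29, 28, 26}
insert 38 → {48, 38, 29, 28, 26}
insert 36 → {48, 38, 36, 29, 28, 26}
serve next job → 48; now {38, 36, 29, 28, 26}
insert 32 → {38, 36, 32, 29, 28, 26}
insert 45 → {45, 38, 36, 32, 29, 28, 26}
serve next job → 45; now {38, 36, 32, 29, 28, 26}
insert 40 → {40, 38, 36, 32, 29, 28, 26}
serve next job → 40; now {38, 36, 32, 29, 28, 26}
insert 37 → {38, 37, 36, 32, 29, 28, 26}
serve next job → 38; now {37, 36, 32, 29, 28, 26}
serve next job → 37; now {36, 32, 29, 28, 26}
serve next job → 36; now {32, 29, 28, 26}
insert 46 → {46, 32, 29, 28, 26}
insert 52 → {52, 46, 32, 29, 28, 26}
insert 49 → {52, 49, 46, 32, 29, 28, 26}
insert 22 → {52, 49, 46, 32, 29, 28, 26, 22}

52 → 49 → 46 → 32 → 29 → 28 → 26 → 22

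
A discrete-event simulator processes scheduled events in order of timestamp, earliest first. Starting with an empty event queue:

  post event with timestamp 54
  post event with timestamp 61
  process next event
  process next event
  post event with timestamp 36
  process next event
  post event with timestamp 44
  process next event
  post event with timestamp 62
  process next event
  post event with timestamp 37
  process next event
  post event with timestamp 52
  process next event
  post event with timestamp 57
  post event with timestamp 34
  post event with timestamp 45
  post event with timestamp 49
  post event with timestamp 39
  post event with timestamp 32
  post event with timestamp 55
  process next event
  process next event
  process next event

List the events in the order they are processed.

insert 54 → {54}
insert 61 → {54, 61}
process next event → 54; now {61}
process next event → 61; now {}
insert 36 → {36}
process next event → 36; now {}
insert 44 → {44}
process next event → 44; now {}
insert 62 → {62}
process next event → 62; now {}
insert 37 → {37}
process next event → 37; now {}
insert 52 → {52}
process next event → 52; now {}
insert 57 → {57}
insert 34 → {34, 57}
insert 45 → {34, 45, 57}
insert 49 → {34, 45, 49, 57}
insert 39 → {34, 39, 45, 49, 57}
insert 32 → {32, 34, 39, 45, 49, 57}
insert 55 → {32, 34, 39, 45, 49, 55, 57}
process next event → 32; now {34, 39, 45, 49, 55, 57}
process next event → 34; now {39, 45, 49, 55, 57}
process next event → 39; now {45, 49, 55, 57}

[54, 61, 36, 44, 62, 37, 52, 32, 34, 39]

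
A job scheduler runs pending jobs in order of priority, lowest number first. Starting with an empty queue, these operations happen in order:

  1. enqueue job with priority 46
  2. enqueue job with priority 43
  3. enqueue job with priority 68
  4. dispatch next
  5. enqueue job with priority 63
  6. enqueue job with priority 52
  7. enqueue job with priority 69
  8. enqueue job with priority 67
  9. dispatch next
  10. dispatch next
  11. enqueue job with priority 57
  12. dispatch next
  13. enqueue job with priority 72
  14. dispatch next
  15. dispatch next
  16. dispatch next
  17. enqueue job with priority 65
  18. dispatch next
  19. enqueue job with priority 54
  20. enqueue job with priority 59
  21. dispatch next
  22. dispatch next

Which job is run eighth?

65

insert 46 → {46}
insert 43 → {43, 46}
insert 68 → {43, 46, 68}
dispatch next → 43; now {46, 68}
insert 63 → {46, 63, 68}
insert 52 → {46, 52, 63, 68}
insert 69 → {46, 52, 63, 68, 69}
insert 67 → {46, 52, 63, 67, 68, 69}
dispatch next → 46; now {52, 63, 67, 68, 69}
dispatch next → 52; now {63, 67, 68, 69}
insert 57 → {57, 63, 67, 68, 69}
dispatch next → 57; now {63, 67, 68, 69}
insert 72 → {63, 67, 68, 69, 72}
dispatch next → 63; now {67, 68, 69, 72}
dispatch next → 67; now {68, 69, 72}
dispatch next → 68; now {69, 72}
insert 65 → {65, 69, 72}
dispatch next → 65; now {69, 72}
insert 54 → {54, 69, 72}
insert 59 → {54, 59, 69, 72}
dispatch next → 54; now {59, 69, 72}
dispatch next → 59; now {69, 72}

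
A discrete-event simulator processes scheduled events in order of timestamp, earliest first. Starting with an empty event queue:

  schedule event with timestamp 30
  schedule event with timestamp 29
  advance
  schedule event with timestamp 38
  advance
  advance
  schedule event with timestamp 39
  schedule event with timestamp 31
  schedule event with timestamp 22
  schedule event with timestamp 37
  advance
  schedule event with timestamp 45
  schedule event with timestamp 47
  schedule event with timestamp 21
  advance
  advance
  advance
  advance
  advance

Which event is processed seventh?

insert 30 → {30}
insert 29 → {29, 30}
advance → 29; now {30}
insert 38 → {30, 38}
advance → 30; now {38}
advance → 38; now {}
insert 39 → {39}
insert 31 → {31, 39}
insert 22 → {22, 31, 39}
insert 37 → {22, 31, 37, 39}
advance → 22; now {31, 37, 39}
insert 45 → {31, 37, 39, 45}
insert 47 → {31, 37, 39, 45, 47}
insert 21 → {21, 31, 37, 39, 45, 47}
advance → 21; now {31, 37, 39, 45, 47}
advance → 31; now {37, 39, 45, 47}
advance → 37; now {39, 45, 47}
advance → 39; now {45, 47}
advance → 45; now {47}

37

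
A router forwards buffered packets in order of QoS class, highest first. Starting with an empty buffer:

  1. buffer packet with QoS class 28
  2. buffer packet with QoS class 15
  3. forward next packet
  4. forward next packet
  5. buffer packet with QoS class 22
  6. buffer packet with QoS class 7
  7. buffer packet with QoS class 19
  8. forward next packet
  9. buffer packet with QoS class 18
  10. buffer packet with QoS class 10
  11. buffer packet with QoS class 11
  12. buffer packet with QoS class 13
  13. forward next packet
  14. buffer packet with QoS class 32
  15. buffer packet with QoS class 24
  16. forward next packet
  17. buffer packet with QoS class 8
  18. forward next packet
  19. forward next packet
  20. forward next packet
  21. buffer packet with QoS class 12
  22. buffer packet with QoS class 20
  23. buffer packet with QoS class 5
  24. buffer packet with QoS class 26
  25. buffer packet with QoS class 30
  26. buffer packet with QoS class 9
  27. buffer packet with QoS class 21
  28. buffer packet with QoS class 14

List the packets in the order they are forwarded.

insert 28 → {28}
insert 15 → {28, 15}
forward next packet → 28; now {15}
forward next packet → 15; now {}
insert 22 → {22}
insert 7 → {22, 7}
insert 19 → {22, 19, 7}
forward next packet → 22; now {19, 7}
insert 18 → {19, 18, 7}
insert 10 → {19, 18, 10, 7}
insert 11 → {19, 18, 11, 10, 7}
insert 13 → {19, 18, 13, 11, 10, 7}
forward next packet → 19; now {18, 13, 11, 10, 7}
insert 32 → {32, 18, 13, 11, 10, 7}
insert 24 → {32, 24, 18, 13, 11, 10, 7}
forward next packet → 32; now {24, 18, 13, 11, 10, 7}
insert 8 → {24, 18, 13, 11, 10, 8, 7}
forward next packet → 24; now {18, 13, 11, 10, 8, 7}
forward next packet → 18; now {13, 11, 10, 8, 7}
forward next packet → 13; now {11, 10, 8, 7}
insert 12 → {12, 11, 10, 8, 7}
insert 20 → {20, 12, 11, 10, 8, 7}
insert 5 → {20, 12, 11, 10, 8, 7, 5}
insert 26 → {26, 20, 12, 11, 10, 8, 7, 5}
insert 30 → {30, 26, 20, 12, 11, 10, 8, 7, 5}
insert 9 → {30, 26, 20, 12, 11, 10, 9, 8, 7, 5}
insert 21 → {30, 26, 21, 20, 12, 11, 10, 9, 8, 7, 5}
insert 14 → {30, 26, 21, 20, 14, 12, 11, 10, 9, 8, 7, 5}

28, 15, 22, 19, 32, 24, 18, 13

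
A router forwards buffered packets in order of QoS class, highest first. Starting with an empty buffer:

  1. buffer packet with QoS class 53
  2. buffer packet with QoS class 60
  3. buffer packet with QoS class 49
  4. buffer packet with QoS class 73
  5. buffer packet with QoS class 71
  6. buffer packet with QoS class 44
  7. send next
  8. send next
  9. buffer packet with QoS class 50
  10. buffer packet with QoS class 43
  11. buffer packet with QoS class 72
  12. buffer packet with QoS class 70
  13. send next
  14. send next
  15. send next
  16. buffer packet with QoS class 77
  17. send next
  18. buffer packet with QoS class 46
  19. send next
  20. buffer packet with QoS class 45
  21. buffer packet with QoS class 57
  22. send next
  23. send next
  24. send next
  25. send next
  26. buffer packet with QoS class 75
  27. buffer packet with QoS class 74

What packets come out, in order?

insert 53 → {53}
insert 60 → {60, 53}
insert 49 → {60, 53, 49}
insert 73 → {73, 60, 53, 49}
insert 71 → {73, 71, 60, 53, 49}
insert 44 → {73, 71, 60, 53, 49, 44}
send next → 73; now {71, 60, 53, 49, 44}
send next → 71; now {60, 53, 49, 44}
insert 50 → {60, 53, 50, 49, 44}
insert 43 → {60, 53, 50, 49, 44, 43}
insert 72 → {72, 60, 53, 50, 49, 44, 43}
insert 70 → {72, 70, 60, 53, 50, 49, 44, 43}
send next → 72; now {70, 60, 53, 50, 49, 44, 43}
send next → 70; now {60, 53, 50, 49, 44, 43}
send next → 60; now {53, 50, 49, 44, 43}
insert 77 → {77, 53, 50, 49, 44, 43}
send next → 77; now {53, 50, 49, 44, 43}
insert 46 → {53, 50, 49, 46, 44, 43}
send next → 53; now {50, 49, 46, 44, 43}
insert 45 → {50, 49, 46, 45, 44, 43}
insert 57 → {57, 50, 49, 46, 45, 44, 43}
send next → 57; now {50, 49, 46, 45, 44, 43}
send next → 50; now {49, 46, 45, 44, 43}
send next → 49; now {46, 45, 44, 43}
send next → 46; now {45, 44, 43}
insert 75 → {75, 45, 44, 43}
insert 74 → {75, 74, 45, 44, 43}

[73, 71, 72, 70, 60, 77, 53, 57, 50, 49, 46]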